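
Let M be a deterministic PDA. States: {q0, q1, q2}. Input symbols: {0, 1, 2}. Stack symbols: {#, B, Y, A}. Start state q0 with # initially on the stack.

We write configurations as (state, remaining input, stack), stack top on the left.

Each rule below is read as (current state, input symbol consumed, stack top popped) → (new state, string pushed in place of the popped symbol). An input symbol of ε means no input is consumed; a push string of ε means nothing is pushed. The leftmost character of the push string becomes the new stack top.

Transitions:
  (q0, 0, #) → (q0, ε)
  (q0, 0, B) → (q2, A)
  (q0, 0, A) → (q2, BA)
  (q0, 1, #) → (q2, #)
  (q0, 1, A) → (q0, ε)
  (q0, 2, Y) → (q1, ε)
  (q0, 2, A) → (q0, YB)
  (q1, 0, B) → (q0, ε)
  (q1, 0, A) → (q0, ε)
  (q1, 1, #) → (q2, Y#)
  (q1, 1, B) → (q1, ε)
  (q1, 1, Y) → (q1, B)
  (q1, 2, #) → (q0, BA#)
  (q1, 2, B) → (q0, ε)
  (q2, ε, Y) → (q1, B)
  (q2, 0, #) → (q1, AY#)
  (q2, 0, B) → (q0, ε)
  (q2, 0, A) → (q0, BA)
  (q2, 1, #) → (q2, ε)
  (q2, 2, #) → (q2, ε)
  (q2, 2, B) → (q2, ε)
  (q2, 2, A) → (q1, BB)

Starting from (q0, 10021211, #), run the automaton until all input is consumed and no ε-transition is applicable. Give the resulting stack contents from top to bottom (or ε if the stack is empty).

ε

(q0, 10021211, #) ⊢ (q2, 0021211, #) ⊢ (q1, 021211, AY#) ⊢ (q0, 21211, Y#) ⊢ (q1, 1211, #) ⊢ (q2, 211, Y#) ⊢ (q1, 211, B#) ⊢ (q0, 11, #) ⊢ (q2, 1, #) ⊢ (q2, ε, ε)
All input consumed in state q2 with stack ε.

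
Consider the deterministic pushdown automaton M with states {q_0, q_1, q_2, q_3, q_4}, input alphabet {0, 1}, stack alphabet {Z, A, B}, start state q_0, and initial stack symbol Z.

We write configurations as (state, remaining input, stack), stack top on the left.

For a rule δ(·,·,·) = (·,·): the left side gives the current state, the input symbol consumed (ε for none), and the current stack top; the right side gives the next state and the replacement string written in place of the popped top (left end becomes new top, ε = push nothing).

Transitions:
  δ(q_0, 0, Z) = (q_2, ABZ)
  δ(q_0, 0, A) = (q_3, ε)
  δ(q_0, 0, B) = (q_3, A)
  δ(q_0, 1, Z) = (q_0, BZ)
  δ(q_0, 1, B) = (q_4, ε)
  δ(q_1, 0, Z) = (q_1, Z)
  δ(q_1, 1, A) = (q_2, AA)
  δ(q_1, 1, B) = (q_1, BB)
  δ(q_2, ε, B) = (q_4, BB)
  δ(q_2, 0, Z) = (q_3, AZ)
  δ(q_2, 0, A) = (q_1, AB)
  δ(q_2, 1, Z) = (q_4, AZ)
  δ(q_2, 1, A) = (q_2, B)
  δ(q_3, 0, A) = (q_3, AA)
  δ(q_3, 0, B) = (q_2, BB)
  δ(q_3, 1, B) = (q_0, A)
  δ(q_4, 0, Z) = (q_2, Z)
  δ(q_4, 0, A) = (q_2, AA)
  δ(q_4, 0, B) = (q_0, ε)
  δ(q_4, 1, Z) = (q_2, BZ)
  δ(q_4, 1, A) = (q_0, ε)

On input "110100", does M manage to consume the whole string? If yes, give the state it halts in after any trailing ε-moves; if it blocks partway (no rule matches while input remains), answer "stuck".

(q_0, 110100, Z)
  read 1, top Z: go to q_0, push BZ → (q_0, 10100, BZ)
  read 1, top B: go to q_4, push ε → (q_4, 0100, Z)
  read 0, top Z: go to q_2, push Z → (q_2, 100, Z)
  read 1, top Z: go to q_4, push AZ → (q_4, 00, AZ)
  read 0, top A: go to q_2, push AA → (q_2, 0, AAZ)
  read 0, top A: go to q_1, push AB → (q_1, ε, ABAZ)
All input consumed; M is in state q_1.

q_1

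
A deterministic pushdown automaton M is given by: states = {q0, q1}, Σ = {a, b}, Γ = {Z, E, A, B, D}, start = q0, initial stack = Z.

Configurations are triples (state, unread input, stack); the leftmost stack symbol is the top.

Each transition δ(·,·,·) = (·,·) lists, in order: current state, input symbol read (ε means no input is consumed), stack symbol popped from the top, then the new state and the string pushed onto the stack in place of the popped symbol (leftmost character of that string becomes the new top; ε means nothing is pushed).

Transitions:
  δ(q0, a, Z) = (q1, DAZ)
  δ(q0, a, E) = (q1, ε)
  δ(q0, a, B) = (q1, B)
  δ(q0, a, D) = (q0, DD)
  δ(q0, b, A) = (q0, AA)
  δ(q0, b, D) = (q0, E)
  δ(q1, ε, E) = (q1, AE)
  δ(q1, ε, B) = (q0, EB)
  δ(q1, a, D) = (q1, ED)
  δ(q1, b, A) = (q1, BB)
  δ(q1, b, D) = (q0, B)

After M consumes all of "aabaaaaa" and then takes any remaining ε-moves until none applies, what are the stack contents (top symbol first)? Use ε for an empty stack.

EBBEDAZ

(q0, aabaaaaa, Z) ⊢ (q1, abaaaaa, DAZ) ⊢ (q1, baaaaa, EDAZ) ⊢ (q1, baaaaa, AEDAZ) ⊢ (q1, aaaaa, BBEDAZ) ⊢ (q0, aaaaa, EBBEDAZ) ⊢ (q1, aaaa, BBEDAZ) ⊢ (q0, aaaa, EBBEDAZ) ⊢ (q1, aaa, BBEDAZ) ⊢ (q0, aaa, EBBEDAZ) ⊢ (q1, aa, BBEDAZ) ⊢ (q0, aa, EBBEDAZ) ⊢ (q1, a, BBEDAZ) ⊢ (q0, a, EBBEDAZ) ⊢ (q1, ε, BBEDAZ) ⊢ (q0, ε, EBBEDAZ)
All input consumed in state q0 with stack EBBEDAZ.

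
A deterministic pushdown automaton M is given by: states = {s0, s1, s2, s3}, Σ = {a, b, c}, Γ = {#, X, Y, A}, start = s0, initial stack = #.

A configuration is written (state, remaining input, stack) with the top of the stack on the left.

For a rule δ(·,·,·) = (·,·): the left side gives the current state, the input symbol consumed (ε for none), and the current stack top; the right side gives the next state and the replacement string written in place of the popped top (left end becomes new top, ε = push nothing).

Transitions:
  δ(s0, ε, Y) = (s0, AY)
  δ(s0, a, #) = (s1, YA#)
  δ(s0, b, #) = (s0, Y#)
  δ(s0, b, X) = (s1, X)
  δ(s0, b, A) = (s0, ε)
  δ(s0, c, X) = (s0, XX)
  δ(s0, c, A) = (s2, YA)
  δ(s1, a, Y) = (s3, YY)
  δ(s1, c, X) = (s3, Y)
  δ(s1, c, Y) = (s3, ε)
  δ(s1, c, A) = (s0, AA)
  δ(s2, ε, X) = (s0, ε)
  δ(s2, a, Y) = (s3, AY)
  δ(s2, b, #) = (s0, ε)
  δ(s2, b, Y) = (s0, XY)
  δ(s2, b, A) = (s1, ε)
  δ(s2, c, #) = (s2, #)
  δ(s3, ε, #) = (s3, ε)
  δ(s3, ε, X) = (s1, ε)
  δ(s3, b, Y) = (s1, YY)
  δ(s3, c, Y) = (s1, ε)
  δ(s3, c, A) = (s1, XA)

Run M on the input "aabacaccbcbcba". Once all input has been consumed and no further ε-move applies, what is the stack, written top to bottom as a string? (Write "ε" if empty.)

(s0, aabacaccbcbcba, #)
  read a, top #: go to s1, push YA# → (s1, abacaccbcbcba, YA#)
  read a, top Y: go to s3, push YY → (s3, bacaccbcbcba, YYA#)
  read b, top Y: go to s1, push YY → (s1, acaccbcbcba, YYYA#)
  read a, top Y: go to s3, push YY → (s3, caccbcbcba, YYYYA#)
  read c, top Y: go to s1, push ε → (s1, accbcbcba, YYYA#)
  read a, top Y: go to s3, push YY → (s3, ccbcbcba, YYYYA#)
  read c, top Y: go to s1, push ε → (s1, cbcbcba, YYYA#)
  read c, top Y: go to s3, push ε → (s3, bcbcba, YYA#)
  read b, top Y: go to s1, push YY → (s1, cbcba, YYYA#)
  read c, top Y: go to s3, push ε → (s3, bcba, YYA#)
  read b, top Y: go to s1, push YY → (s1, cba, YYYA#)
  read c, top Y: go to s3, push ε → (s3, ba, YYA#)
  read b, top Y: go to s1, push YY → (s1, a, YYYA#)
  read a, top Y: go to s3, push YY → (s3, ε, YYYYA#)
All input consumed in state s3 with stack YYYYA#.

YYYYA#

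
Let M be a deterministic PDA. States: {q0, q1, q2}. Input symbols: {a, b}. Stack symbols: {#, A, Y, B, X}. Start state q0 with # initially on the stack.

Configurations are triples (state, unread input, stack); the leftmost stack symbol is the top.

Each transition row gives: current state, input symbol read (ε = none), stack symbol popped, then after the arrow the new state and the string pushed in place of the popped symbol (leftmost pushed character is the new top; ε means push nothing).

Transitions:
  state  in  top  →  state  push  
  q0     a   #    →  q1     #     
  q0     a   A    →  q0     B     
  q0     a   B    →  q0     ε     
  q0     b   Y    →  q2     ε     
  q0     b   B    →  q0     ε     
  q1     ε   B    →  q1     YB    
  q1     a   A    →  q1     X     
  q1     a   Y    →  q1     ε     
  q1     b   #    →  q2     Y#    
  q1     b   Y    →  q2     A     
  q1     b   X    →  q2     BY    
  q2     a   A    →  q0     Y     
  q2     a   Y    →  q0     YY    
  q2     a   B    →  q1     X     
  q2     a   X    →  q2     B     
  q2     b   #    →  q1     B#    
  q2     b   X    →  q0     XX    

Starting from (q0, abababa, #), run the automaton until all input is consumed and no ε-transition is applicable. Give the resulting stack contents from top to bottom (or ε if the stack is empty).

(q0, abababa, #)
  read a, top #: go to q1, push # → (q1, bababa, #)
  read b, top #: go to q2, push Y# → (q2, ababa, Y#)
  read a, top Y: go to q0, push YY → (q0, baba, YY#)
  read b, top Y: go to q2, push ε → (q2, aba, Y#)
  read a, top Y: go to q0, push YY → (q0, ba, YY#)
  read b, top Y: go to q2, push ε → (q2, a, Y#)
  read a, top Y: go to q0, push YY → (q0, ε, YY#)
All input consumed in state q0 with stack YY#.

YY#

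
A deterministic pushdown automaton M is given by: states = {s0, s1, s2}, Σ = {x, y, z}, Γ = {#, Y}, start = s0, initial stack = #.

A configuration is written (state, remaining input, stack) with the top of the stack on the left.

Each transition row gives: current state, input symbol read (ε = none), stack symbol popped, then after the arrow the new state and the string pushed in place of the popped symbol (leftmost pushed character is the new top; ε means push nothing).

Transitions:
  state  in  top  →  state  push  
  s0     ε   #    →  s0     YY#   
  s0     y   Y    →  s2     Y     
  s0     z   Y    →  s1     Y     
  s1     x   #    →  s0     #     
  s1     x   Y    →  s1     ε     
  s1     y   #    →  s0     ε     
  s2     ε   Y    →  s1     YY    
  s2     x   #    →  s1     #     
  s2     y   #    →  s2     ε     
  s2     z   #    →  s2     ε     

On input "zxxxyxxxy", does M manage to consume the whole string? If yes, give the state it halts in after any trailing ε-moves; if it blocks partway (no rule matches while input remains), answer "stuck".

s0

(s0, zxxxyxxxy, #) ⊢ (s0, zxxxyxxxy, YY#) ⊢ (s1, xxxyxxxy, YY#) ⊢ (s1, xxyxxxy, Y#) ⊢ (s1, xyxxxy, #) ⊢ (s0, yxxxy, #) ⊢ (s0, yxxxy, YY#) ⊢ (s2, xxxy, YY#) ⊢ (s1, xxxy, YYY#) ⊢ (s1, xxy, YY#) ⊢ (s1, xy, Y#) ⊢ (s1, y, #) ⊢ (s0, ε, ε)
All input consumed; M is in state s0.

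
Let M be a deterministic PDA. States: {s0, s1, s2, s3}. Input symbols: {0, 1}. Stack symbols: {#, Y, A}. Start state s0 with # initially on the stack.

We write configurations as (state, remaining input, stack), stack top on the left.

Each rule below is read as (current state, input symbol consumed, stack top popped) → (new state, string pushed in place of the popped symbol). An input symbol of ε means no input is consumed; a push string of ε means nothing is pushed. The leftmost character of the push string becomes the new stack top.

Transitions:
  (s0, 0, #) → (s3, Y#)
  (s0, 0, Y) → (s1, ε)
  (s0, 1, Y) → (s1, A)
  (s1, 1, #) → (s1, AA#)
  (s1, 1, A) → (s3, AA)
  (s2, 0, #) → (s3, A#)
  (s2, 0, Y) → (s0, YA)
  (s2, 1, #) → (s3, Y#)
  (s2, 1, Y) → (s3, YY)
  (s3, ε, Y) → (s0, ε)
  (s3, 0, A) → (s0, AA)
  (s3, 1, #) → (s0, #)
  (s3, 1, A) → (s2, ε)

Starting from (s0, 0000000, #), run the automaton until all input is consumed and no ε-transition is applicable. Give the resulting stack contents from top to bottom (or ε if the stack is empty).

(s0, 0000000, #) ⊢ (s3, 000000, Y#) ⊢ (s0, 000000, #) ⊢ (s3, 00000, Y#) ⊢ (s0, 00000, #) ⊢ (s3, 0000, Y#) ⊢ (s0, 0000, #) ⊢ (s3, 000, Y#) ⊢ (s0, 000, #) ⊢ (s3, 00, Y#) ⊢ (s0, 00, #) ⊢ (s3, 0, Y#) ⊢ (s0, 0, #) ⊢ (s3, ε, Y#) ⊢ (s0, ε, #)
All input consumed in state s0 with stack #.

#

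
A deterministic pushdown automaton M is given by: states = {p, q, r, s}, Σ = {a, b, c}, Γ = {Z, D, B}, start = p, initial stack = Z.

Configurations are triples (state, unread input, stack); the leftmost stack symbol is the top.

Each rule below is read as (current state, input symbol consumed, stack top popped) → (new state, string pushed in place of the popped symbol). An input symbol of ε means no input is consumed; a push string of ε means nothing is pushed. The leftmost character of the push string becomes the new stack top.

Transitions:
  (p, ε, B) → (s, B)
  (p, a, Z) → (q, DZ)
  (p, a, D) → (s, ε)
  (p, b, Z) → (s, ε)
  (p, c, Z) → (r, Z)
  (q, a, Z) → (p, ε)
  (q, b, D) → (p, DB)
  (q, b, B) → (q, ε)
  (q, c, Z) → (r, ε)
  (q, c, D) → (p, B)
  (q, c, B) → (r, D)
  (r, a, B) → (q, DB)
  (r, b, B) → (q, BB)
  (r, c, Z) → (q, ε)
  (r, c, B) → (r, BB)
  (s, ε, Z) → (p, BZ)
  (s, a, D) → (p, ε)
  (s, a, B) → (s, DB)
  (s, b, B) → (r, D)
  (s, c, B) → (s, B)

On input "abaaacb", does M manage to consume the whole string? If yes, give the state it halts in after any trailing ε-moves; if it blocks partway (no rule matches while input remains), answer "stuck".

r

(p, abaaacb, Z)
  read a, top Z: go to q, push DZ → (q, baaacb, DZ)
  read b, top D: go to p, push DB → (p, aaacb, DBZ)
  read a, top D: go to s, push ε → (s, aacb, BZ)
  read a, top B: go to s, push DB → (s, acb, DBZ)
  read a, top D: go to p, push ε → (p, cb, BZ)
  ε-move, top B: go to s, push B → (s, cb, BZ)
  read c, top B: go to s, push B → (s, b, BZ)
  read b, top B: go to r, push D → (r, ε, DZ)
All input consumed; M is in state r.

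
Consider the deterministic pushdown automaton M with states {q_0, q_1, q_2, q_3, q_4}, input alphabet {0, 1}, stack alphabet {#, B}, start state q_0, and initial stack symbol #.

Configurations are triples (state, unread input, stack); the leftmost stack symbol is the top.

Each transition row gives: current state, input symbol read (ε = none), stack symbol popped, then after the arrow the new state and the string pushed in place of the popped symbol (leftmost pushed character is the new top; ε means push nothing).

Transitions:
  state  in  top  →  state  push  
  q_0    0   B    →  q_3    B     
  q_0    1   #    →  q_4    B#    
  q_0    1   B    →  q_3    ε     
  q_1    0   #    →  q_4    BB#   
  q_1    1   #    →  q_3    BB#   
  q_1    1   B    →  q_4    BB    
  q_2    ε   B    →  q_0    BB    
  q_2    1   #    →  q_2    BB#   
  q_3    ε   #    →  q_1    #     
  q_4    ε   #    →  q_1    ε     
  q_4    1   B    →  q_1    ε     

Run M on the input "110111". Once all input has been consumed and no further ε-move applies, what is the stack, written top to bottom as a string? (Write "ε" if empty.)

B#

(q_0, 110111, #) ⊢ (q_4, 10111, B#) ⊢ (q_1, 0111, #) ⊢ (q_4, 111, BB#) ⊢ (q_1, 11, B#) ⊢ (q_4, 1, BB#) ⊢ (q_1, ε, B#)
All input consumed in state q_1 with stack B#.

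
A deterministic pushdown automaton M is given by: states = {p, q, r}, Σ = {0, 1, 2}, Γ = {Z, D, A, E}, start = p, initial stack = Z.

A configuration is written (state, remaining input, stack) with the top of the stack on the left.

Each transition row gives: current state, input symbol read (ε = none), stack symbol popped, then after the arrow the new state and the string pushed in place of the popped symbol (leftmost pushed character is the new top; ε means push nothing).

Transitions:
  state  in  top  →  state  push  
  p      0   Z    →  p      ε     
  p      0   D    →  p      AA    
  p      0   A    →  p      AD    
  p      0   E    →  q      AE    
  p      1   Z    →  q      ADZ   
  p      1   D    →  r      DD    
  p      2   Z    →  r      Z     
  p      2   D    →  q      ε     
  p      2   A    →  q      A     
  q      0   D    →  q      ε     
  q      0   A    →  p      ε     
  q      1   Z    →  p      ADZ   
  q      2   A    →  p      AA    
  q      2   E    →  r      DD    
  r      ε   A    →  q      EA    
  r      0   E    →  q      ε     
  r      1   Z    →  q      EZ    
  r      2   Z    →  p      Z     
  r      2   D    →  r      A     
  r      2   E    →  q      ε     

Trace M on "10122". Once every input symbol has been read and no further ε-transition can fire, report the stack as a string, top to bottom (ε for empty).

DDADZ

(p, 10122, Z) ⊢ (q, 0122, ADZ) ⊢ (p, 122, DZ) ⊢ (r, 22, DDZ) ⊢ (r, 2, ADZ) ⊢ (q, 2, EADZ) ⊢ (r, ε, DDADZ)
All input consumed in state r with stack DDADZ.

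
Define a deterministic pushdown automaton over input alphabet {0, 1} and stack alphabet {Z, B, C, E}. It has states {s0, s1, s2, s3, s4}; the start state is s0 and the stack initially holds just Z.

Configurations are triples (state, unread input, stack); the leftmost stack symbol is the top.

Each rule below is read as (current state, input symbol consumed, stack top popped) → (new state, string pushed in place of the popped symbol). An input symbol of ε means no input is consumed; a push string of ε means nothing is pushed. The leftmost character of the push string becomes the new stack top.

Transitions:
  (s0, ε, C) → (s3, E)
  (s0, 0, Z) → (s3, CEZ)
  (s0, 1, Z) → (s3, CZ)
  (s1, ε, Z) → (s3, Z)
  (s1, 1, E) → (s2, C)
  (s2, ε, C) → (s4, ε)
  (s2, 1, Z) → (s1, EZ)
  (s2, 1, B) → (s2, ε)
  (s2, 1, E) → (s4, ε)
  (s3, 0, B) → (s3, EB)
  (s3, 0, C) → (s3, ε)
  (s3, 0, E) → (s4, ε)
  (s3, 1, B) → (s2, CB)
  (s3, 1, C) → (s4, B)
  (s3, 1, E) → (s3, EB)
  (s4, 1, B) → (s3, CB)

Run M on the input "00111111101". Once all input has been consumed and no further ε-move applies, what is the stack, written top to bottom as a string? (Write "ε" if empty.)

CBBBBBBBZ

(s0, 00111111101, Z)
  read 0, top Z: go to s3, push CEZ → (s3, 0111111101, CEZ)
  read 0, top C: go to s3, push ε → (s3, 111111101, EZ)
  read 1, top E: go to s3, push EB → (s3, 11111101, EBZ)
  read 1, top E: go to s3, push EB → (s3, 1111101, EBBZ)
  read 1, top E: go to s3, push EB → (s3, 111101, EBBBZ)
  read 1, top E: go to s3, push EB → (s3, 11101, EBBBBZ)
  read 1, top E: go to s3, push EB → (s3, 1101, EBBBBBZ)
  read 1, top E: go to s3, push EB → (s3, 101, EBBBBBBZ)
  read 1, top E: go to s3, push EB → (s3, 01, EBBBBBBBZ)
  read 0, top E: go to s4, push ε → (s4, 1, BBBBBBBZ)
  read 1, top B: go to s3, push CB → (s3, ε, CBBBBBBBZ)
All input consumed in state s3 with stack CBBBBBBBZ.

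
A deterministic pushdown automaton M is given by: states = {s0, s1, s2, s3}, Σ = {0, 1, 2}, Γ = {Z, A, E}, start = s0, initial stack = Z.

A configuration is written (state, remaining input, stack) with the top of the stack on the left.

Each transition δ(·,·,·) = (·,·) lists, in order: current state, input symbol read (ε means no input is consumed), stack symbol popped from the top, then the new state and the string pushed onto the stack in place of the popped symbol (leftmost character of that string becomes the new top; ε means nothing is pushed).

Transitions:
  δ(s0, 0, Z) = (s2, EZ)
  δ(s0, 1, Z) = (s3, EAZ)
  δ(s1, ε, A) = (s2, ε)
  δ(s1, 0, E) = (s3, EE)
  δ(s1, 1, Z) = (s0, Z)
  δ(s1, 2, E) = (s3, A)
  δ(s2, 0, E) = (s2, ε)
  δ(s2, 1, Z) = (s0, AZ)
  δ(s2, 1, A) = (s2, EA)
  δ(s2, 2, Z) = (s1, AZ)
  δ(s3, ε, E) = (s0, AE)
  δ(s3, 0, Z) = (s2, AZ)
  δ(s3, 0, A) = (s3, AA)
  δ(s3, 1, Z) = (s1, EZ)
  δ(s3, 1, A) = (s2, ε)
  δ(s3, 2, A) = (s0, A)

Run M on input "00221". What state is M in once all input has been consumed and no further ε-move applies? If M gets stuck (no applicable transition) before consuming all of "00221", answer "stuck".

(s0, 00221, Z)
  read 0, top Z: go to s2, push EZ → (s2, 0221, EZ)
  read 0, top E: go to s2, push ε → (s2, 221, Z)
  read 2, top Z: go to s1, push AZ → (s1, 21, AZ)
  ε-move, top A: go to s2, push ε → (s2, 21, Z)
  read 2, top Z: go to s1, push AZ → (s1, 1, AZ)
  ε-move, top A: go to s2, push ε → (s2, 1, Z)
  read 1, top Z: go to s0, push AZ → (s0, ε, AZ)
All input consumed; M is in state s0.

s0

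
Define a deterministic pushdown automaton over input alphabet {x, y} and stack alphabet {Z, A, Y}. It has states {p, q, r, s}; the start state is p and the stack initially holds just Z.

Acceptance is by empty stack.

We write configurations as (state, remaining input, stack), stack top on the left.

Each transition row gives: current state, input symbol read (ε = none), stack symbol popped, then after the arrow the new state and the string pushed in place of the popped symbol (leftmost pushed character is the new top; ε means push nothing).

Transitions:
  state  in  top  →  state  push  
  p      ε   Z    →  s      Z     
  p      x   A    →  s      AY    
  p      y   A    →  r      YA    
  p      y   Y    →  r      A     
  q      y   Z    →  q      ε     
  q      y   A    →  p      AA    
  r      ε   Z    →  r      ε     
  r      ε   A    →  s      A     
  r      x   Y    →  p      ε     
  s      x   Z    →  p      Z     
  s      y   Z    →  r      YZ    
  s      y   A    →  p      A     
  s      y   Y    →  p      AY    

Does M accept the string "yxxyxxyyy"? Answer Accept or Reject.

(p, yxxyxxyyy, Z)
  ε-move, top Z: go to s, push Z → (s, yxxyxxyyy, Z)
  read y, top Z: go to r, push YZ → (r, xxyxxyyy, YZ)
  read x, top Y: go to p, push ε → (p, xyxxyyy, Z)
  ε-move, top Z: go to s, push Z → (s, xyxxyyy, Z)
  read x, top Z: go to p, push Z → (p, yxxyyy, Z)
  ε-move, top Z: go to s, push Z → (s, yxxyyy, Z)
  read y, top Z: go to r, push YZ → (r, xxyyy, YZ)
  read x, top Y: go to p, push ε → (p, xyyy, Z)
  ε-move, top Z: go to s, push Z → (s, xyyy, Z)
  read x, top Z: go to p, push Z → (p, yyy, Z)
  ε-move, top Z: go to s, push Z → (s, yyy, Z)
  read y, top Z: go to r, push YZ → (r, yy, YZ)
No transition applies at (r, yy, YZ); input not fully consumed.

Reject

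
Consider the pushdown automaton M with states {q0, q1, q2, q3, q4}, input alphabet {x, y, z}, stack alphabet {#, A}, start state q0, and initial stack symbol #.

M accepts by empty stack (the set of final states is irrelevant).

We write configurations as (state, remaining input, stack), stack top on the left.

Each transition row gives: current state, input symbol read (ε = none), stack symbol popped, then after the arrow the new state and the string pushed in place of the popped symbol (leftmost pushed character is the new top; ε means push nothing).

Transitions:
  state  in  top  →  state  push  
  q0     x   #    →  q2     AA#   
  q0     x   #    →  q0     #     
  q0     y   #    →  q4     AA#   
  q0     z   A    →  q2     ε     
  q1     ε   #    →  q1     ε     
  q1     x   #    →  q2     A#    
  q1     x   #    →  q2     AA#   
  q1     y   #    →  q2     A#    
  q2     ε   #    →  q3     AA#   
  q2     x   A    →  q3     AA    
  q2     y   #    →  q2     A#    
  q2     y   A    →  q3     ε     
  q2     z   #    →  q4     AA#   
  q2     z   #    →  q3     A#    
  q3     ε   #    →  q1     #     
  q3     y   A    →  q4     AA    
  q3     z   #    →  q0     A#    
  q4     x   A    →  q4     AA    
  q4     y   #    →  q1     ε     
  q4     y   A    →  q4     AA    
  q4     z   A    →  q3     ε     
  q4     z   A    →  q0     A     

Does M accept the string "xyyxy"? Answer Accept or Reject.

Reject

No computation consumes all input and empties the stack.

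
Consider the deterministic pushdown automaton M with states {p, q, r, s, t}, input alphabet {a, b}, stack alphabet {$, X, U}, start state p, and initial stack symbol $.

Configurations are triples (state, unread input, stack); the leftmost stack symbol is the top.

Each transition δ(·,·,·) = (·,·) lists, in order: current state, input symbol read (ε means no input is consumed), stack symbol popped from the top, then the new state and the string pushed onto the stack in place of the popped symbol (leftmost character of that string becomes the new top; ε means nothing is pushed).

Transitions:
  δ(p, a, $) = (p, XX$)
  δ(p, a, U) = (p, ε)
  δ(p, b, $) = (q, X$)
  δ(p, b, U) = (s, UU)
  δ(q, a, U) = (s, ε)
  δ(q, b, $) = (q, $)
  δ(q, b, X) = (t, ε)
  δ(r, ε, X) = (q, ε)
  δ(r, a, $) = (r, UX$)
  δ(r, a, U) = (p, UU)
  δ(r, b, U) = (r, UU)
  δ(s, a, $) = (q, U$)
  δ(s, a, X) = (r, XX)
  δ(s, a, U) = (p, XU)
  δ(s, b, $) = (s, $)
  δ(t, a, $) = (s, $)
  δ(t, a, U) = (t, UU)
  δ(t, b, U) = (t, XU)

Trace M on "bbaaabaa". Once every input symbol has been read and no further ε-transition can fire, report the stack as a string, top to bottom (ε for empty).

(p, bbaaabaa, $)
  read b, top $: go to q, push X$ → (q, baaabaa, X$)
  read b, top X: go to t, push ε → (t, aaabaa, $)
  read a, top $: go to s, push $ → (s, aabaa, $)
  read a, top $: go to q, push U$ → (q, abaa, U$)
  read a, top U: go to s, push ε → (s, baa, $)
  read b, top $: go to s, push $ → (s, aa, $)
  read a, top $: go to q, push U$ → (q, a, U$)
  read a, top U: go to s, push ε → (s, ε, $)
All input consumed in state s with stack $.

$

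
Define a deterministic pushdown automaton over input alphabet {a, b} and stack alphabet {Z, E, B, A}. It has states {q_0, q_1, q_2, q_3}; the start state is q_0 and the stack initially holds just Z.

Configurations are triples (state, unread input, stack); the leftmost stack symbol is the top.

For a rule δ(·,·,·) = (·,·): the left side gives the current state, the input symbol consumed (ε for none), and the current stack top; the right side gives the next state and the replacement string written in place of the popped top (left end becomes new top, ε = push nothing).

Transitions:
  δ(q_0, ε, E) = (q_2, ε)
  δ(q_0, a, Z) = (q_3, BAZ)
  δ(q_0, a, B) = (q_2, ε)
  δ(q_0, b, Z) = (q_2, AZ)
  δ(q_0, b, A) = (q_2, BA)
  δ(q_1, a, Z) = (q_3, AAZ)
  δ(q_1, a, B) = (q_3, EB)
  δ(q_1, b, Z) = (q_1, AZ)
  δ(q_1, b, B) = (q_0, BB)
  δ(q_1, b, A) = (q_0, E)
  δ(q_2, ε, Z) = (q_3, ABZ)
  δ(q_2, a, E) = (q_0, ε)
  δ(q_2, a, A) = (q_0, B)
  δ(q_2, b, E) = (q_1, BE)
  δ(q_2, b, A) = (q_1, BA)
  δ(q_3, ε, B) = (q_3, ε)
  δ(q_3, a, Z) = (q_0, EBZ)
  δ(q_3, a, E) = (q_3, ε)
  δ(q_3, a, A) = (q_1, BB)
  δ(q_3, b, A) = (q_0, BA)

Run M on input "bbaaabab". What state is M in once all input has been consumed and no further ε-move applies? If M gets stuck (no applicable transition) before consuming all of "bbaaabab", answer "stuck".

(q_0, bbaaabab, Z) ⊢ (q_2, baaabab, AZ) ⊢ (q_1, aaabab, BAZ) ⊢ (q_3, aabab, EBAZ) ⊢ (q_3, abab, BAZ) ⊢ (q_3, abab, AZ) ⊢ (q_1, bab, BBZ) ⊢ (q_0, ab, BBBZ) ⊢ (q_2, b, BBZ)
No transition for (q_2, b, top B); M blocks with input b remaining.

stuck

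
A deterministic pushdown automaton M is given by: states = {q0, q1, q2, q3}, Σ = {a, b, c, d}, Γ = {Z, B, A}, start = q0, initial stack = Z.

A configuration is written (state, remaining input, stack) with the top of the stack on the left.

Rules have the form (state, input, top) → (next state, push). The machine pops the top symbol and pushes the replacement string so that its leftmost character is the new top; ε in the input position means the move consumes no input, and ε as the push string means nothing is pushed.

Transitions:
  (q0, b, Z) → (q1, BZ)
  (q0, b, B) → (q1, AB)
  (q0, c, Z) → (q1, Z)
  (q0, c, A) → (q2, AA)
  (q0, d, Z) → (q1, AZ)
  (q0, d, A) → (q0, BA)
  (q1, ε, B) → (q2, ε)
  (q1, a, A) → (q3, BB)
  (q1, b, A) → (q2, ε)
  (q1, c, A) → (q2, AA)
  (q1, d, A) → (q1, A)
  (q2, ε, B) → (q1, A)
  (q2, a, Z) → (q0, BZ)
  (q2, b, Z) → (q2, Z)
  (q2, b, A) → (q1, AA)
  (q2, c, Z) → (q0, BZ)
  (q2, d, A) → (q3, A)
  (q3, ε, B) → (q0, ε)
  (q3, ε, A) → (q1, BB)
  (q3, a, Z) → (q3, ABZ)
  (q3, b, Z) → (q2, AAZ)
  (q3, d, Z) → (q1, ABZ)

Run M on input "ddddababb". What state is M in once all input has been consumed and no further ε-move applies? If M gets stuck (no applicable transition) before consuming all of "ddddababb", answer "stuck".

(q0, ddddababb, Z)
  read d, top Z: go to q1, push AZ → (q1, dddababb, AZ)
  read d, top A: go to q1, push A → (q1, ddababb, AZ)
  read d, top A: go to q1, push A → (q1, dababb, AZ)
  read d, top A: go to q1, push A → (q1, ababb, AZ)
  read a, top A: go to q3, push BB → (q3, babb, BBZ)
  ε-move, top B: go to q0, push ε → (q0, babb, BZ)
  read b, top B: go to q1, push AB → (q1, abb, ABZ)
  read a, top A: go to q3, push BB → (q3, bb, BBBZ)
  ε-move, top B: go to q0, push ε → (q0, bb, BBZ)
  read b, top B: go to q1, push AB → (q1, b, ABBZ)
  read b, top A: go to q2, push ε → (q2, ε, BBZ)
  ε-move, top B: go to q1, push A → (q1, ε, ABZ)
All input consumed; M is in state q1.

q1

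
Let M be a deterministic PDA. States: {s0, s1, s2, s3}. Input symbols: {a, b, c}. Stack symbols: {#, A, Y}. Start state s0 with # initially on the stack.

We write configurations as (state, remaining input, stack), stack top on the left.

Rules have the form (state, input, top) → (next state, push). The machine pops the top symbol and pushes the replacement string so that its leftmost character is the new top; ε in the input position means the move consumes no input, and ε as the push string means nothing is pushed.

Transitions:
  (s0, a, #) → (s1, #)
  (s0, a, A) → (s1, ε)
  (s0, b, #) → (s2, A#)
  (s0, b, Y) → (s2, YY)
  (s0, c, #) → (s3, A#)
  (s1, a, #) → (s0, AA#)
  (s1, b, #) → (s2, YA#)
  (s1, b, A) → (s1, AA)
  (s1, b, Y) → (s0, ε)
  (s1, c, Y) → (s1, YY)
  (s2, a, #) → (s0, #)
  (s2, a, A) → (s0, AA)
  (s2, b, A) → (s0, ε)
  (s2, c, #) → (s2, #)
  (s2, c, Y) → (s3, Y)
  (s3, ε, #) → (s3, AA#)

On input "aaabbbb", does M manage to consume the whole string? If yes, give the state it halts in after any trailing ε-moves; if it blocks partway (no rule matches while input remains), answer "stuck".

(s0, aaabbbb, #)
  read a, top #: go to s1, push # → (s1, aabbbb, #)
  read a, top #: go to s0, push AA# → (s0, abbbb, AA#)
  read a, top A: go to s1, push ε → (s1, bbbb, A#)
  read b, top A: go to s1, push AA → (s1, bbb, AA#)
  read b, top A: go to s1, push AA → (s1, bb, AAA#)
  read b, top A: go to s1, push AA → (s1, b, AAAA#)
  read b, top A: go to s1, push AA → (s1, ε, AAAAA#)
All input consumed; M is in state s1.

s1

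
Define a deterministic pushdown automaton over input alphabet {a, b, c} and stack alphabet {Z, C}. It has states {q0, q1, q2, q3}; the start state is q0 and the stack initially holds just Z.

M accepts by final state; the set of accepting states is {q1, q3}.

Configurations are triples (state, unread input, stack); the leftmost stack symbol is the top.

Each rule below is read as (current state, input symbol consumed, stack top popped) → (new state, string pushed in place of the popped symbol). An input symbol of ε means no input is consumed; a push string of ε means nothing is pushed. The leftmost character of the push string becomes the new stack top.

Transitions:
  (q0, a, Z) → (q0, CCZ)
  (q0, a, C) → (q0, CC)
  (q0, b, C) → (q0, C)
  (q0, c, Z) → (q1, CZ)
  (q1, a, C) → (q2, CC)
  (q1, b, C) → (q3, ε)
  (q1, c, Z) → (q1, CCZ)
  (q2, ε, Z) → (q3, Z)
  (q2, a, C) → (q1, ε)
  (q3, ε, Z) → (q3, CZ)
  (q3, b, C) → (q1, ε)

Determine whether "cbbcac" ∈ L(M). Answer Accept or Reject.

Reject

(q0, cbbcac, Z)
  read c, top Z: go to q1, push CZ → (q1, bbcac, CZ)
  read b, top C: go to q3, push ε → (q3, bcac, Z)
  ε-move, top Z: go to q3, push CZ → (q3, bcac, CZ)
  read b, top C: go to q1, push ε → (q1, cac, Z)
  read c, top Z: go to q1, push CCZ → (q1, ac, CCZ)
  read a, top C: go to q2, push CC → (q2, c, CCCZ)
No transition applies at (q2, c, CCCZ); input not fully consumed.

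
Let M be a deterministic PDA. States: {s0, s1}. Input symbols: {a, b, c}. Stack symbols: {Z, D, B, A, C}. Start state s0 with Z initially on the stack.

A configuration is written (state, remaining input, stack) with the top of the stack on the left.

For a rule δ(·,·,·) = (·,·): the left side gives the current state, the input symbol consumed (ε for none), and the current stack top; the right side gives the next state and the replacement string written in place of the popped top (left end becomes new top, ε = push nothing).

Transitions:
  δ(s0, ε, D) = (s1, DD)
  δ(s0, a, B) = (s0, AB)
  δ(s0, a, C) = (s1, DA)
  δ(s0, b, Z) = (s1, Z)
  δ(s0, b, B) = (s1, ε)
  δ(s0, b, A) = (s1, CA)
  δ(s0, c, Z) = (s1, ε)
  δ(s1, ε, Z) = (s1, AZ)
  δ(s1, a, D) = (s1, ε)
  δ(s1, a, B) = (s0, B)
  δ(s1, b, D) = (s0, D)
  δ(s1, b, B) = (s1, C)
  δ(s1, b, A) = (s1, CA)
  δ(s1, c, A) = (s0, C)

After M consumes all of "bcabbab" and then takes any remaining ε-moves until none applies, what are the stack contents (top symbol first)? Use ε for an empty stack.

(s0, bcabbab, Z)
  read b, top Z: go to s1, push Z → (s1, cabbab, Z)
  ε-move, top Z: go to s1, push AZ → (s1, cabbab, AZ)
  read c, top A: go to s0, push C → (s0, abbab, CZ)
  read a, top C: go to s1, push DA → (s1, bbab, DAZ)
  read b, top D: go to s0, push D → (s0, bab, DAZ)
  ε-move, top D: go to s1, push DD → (s1, bab, DDAZ)
  read b, top D: go to s0, push D → (s0, ab, DDAZ)
  ε-move, top D: go to s1, push DD → (s1, ab, DDDAZ)
  read a, top D: go to s1, push ε → (s1, b, DDAZ)
  read b, top D: go to s0, push D → (s0, ε, DDAZ)
  ε-move, top D: go to s1, push DD → (s1, ε, DDDAZ)
All input consumed in state s1 with stack DDDAZ.

DDDAZ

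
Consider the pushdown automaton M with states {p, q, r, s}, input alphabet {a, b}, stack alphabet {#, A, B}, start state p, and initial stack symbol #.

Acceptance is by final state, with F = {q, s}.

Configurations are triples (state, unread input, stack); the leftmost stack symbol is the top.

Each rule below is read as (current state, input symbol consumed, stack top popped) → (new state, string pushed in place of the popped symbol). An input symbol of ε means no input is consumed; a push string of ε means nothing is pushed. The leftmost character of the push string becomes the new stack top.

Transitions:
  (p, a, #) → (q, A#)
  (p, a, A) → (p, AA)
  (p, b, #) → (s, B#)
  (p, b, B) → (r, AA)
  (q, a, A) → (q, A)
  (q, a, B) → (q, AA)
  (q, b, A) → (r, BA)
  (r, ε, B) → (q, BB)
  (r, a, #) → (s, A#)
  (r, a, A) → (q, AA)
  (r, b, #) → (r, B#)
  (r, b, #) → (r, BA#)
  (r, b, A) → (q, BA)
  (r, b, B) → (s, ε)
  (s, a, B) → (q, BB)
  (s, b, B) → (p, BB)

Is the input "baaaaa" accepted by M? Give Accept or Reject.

One accepting computation: (p, baaaaa, #) ⊢ (s, aaaaa, B#) ⊢ (q, aaaa, BB#) ⊢ (q, aaa, AAB#) ⊢ (q, aa, AAB#) ⊢ (q, a, AAB#) ⊢ (q, ε, AAB#)
All input consumed and state q ∈ F.

Accept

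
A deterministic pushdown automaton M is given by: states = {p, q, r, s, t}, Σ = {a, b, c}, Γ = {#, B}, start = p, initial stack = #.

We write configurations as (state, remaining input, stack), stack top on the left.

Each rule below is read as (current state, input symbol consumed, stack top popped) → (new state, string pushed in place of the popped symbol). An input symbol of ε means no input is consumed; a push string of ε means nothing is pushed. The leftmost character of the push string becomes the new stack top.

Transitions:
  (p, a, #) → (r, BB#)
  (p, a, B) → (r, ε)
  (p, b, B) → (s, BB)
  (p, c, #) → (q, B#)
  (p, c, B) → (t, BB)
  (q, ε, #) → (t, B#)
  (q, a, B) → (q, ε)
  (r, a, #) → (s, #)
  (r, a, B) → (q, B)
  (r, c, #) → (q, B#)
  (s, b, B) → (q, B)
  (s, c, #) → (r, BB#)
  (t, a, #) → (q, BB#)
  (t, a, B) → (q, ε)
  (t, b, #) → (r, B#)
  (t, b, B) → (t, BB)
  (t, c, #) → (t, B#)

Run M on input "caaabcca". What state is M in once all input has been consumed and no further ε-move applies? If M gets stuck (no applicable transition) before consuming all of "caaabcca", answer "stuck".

stuck

(p, caaabcca, #)
  read c, top #: go to q, push B# → (q, aaabcca, B#)
  read a, top B: go to q, push ε → (q, aabcca, #)
  ε-move, top #: go to t, push B# → (t, aabcca, B#)
  read a, top B: go to q, push ε → (q, abcca, #)
  ε-move, top #: go to t, push B# → (t, abcca, B#)
  read a, top B: go to q, push ε → (q, bcca, #)
  ε-move, top #: go to t, push B# → (t, bcca, B#)
  read b, top B: go to t, push BB → (t, cca, BB#)
No transition for (t, c, top B); M blocks with input cca remaining.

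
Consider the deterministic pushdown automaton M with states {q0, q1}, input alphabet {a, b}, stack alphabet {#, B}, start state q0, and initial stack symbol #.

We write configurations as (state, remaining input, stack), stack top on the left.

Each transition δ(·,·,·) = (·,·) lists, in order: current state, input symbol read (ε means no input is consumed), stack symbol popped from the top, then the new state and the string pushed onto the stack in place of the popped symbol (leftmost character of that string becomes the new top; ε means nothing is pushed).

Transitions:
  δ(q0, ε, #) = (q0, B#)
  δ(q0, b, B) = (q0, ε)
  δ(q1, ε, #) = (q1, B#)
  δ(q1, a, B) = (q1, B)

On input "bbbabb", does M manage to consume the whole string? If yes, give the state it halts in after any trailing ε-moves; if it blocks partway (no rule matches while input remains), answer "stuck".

stuck

(q0, bbbabb, #)
  ε-move, top #: go to q0, push B# → (q0, bbbabb, B#)
  read b, top B: go to q0, push ε → (q0, bbabb, #)
  ε-move, top #: go to q0, push B# → (q0, bbabb, B#)
  read b, top B: go to q0, push ε → (q0, babb, #)
  ε-move, top #: go to q0, push B# → (q0, babb, B#)
  read b, top B: go to q0, push ε → (q0, abb, #)
  ε-move, top #: go to q0, push B# → (q0, abb, B#)
No transition for (q0, a, top B); M blocks with input abb remaining.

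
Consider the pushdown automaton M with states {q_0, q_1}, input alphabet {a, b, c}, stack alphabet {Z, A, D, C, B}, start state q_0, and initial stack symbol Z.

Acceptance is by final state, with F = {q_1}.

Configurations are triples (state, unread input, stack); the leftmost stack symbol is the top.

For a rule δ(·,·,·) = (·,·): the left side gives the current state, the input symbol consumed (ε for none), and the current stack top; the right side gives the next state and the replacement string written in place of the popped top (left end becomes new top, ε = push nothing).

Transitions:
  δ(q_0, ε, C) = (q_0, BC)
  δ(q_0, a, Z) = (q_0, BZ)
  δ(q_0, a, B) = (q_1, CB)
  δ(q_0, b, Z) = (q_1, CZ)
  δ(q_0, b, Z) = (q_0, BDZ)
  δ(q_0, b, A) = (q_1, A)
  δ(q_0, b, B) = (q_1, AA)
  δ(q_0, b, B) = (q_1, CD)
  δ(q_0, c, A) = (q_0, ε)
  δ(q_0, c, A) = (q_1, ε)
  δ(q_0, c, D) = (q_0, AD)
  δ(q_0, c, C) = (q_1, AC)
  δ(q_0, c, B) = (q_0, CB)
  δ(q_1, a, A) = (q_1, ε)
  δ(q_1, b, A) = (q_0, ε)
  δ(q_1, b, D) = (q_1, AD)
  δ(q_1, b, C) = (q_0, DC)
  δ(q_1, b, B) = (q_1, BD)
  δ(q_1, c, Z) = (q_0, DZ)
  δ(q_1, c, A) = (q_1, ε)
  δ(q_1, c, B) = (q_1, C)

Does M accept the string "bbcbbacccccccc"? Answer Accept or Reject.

Reject

No computation consumes all input and reaches a final state.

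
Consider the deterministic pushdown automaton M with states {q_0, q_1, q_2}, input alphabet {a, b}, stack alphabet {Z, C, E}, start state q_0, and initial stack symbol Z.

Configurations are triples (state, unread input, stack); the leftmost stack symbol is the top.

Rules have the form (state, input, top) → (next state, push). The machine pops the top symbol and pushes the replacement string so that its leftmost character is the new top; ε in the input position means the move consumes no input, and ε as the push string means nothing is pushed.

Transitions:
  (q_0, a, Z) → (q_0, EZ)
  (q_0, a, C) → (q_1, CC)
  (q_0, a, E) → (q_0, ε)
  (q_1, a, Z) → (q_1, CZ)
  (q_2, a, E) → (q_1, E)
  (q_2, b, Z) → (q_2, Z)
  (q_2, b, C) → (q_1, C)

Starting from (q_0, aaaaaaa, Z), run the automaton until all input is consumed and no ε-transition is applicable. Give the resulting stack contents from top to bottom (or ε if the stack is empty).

EZ

(q_0, aaaaaaa, Z) ⊢ (q_0, aaaaaa, EZ) ⊢ (q_0, aaaaa, Z) ⊢ (q_0, aaaa, EZ) ⊢ (q_0, aaa, Z) ⊢ (q_0, aa, EZ) ⊢ (q_0, a, Z) ⊢ (q_0, ε, EZ)
All input consumed in state q_0 with stack EZ.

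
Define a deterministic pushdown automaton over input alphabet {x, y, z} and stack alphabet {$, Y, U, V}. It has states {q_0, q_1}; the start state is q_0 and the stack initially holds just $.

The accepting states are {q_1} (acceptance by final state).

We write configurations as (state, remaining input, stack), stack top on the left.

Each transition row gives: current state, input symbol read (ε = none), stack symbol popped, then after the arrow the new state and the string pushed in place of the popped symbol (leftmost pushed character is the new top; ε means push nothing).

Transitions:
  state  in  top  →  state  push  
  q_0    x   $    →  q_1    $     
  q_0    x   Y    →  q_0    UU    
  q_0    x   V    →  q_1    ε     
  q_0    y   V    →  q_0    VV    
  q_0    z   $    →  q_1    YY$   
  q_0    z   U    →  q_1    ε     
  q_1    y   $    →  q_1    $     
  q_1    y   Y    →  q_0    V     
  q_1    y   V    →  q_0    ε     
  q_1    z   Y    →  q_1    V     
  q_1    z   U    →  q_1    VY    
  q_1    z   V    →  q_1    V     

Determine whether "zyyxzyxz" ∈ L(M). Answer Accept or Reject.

Accept

(q_0, zyyxzyxz, $)
  read z, top $: go to q_1, push YY$ → (q_1, yyxzyxz, YY$)
  read y, top Y: go to q_0, push V → (q_0, yxzyxz, VY$)
  read y, top V: go to q_0, push VV → (q_0, xzyxz, VVY$)
  read x, top V: go to q_1, push ε → (q_1, zyxz, VY$)
  read z, top V: go to q_1, push V → (q_1, yxz, VY$)
  read y, top V: go to q_0, push ε → (q_0, xz, Y$)
  read x, top Y: go to q_0, push UU → (q_0, z, UU$)
  read z, top U: go to q_1, push ε → (q_1, ε, U$)
All input consumed; state q_1 ∈ F.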